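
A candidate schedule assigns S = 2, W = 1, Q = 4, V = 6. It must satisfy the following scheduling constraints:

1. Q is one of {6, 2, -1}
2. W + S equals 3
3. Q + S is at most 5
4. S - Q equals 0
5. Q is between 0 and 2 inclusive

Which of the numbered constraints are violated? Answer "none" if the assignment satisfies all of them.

Constraints 1, 3, 4, 5 do not hold.

1. Q = 4 is not in {6, 2, -1} — does not hold.
2. W + S = 1 + 2 = 3 — holds.
3. Q + S = 4 + 2 = 6; 6 > 5, bound 5 not met — does not hold.
4. S - Q = 2 - 4 = -2, not 0 — does not hold.
5. Q = 4 is outside [0, 2] — does not hold.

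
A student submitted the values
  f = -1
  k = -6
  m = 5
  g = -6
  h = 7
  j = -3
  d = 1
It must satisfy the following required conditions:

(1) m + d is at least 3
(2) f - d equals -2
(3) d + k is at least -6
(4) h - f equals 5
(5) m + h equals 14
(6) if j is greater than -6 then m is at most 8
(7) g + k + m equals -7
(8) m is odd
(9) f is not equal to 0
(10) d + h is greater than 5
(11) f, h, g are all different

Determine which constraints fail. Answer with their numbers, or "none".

Constraints 4 and 5 are violated.

(1) m + d = 5 + 1 = 6; 6 ≥ 3 — satisfied.
(2) f - d = -1 - 1 = -2 — satisfied.
(3) d + k = 1 + (-6) = -5; -5 ≥ -6 — satisfied.
(4) h - f = 7 - (-1) = 8, not 5 — violated.
(5) m + h = 5 + 7 = 12, not 14 — violated.
(6) j = -3 > -6, so we need m ≤ 8; m = 5 ≤ 8 — satisfied.
(7) g + k + m = -6 + (-6) + 5 = -7 — satisfied.
(8) m = 5 is odd — satisfied.
(9) f = -1, and -1 ≠ 0 — satisfied.
(10) d + h = 1 + 7 = 8; 8 > 5 — satisfied.
(11) values -1, 7, -6 are pairwise distinct — satisfied.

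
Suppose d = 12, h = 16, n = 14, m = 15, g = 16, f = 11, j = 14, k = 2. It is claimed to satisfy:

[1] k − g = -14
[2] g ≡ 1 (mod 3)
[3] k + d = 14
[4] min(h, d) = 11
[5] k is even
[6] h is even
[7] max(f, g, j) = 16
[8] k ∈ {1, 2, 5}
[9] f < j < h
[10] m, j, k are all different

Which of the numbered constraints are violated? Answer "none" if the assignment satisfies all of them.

[1] k − g = 2 − 16 = -14  OK
[2] 16 mod 3 = 1  OK
[3] k + d = 2 + 12 = 14  OK
[4] min(16, 12) = 12, not 11  FAIL
[5] k = 2 is even  OK
[6] h = 16 is even  OK
[7] max(11, 16, 14) = 16  OK
[8] k = 2 is in {1, 2, 5}  OK
[9] values 11 < 14 < 16  OK
[10] values 15, 14, 2 are pairwise distinct  OK

No — constraint 4 is not satisfied.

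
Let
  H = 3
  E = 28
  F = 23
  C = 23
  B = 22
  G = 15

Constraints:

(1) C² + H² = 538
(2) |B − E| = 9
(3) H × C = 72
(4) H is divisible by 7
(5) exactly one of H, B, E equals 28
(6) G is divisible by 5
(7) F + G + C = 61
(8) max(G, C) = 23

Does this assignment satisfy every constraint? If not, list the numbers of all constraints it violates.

No — constraints 2, 3, and 4 are not satisfied.

(1) C² + H² = 23² + 3² = 529 + 9 = 538  true
(2) |22 − 28| = 6, not 9  false
(3) H × C = 3 × 23 = 69, not 72  false
(4) 3 = 7×0 + 3, so 7 does not divide 3  false
(5) H=3, B=22, E=28; 1 of them equals 28  true
(6) 15 / 5 = 3, so 5 divides 15  true
(7) F + G + C = 23 + 15 + 23 = 61  true
(8) max(15, 23) = 23  true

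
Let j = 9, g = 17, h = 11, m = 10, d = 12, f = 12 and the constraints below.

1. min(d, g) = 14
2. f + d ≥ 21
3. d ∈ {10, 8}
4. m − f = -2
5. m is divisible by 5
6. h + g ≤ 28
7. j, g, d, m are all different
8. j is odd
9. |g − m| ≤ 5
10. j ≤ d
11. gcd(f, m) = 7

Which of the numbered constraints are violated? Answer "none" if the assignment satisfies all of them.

No — constraints 1, 3, 9, and 11 are not satisfied.

1. min(12, 17) = 12, not 14  ✘
2. f + d = 12 + 12 = 24; 24 ≥ 21  ✔
3. d = 12 is not in {10, 8}  ✘
4. m − f = 10 − 12 = -2  ✔
5. 10 / 5 = 2, so 5 divides 10  ✔
6. h + g = 11 + 17 = 28; 28 ≤ 28  ✔
7. values 9, 17, 12, 10 are pairwise distinct  ✔
8. j = 9 is odd  ✔
9. |17 − 10| = 7; 7 > 5, exceeds bound 5  ✘
10. j = 9, d = 12; 9 ≤ 12  ✔
11. gcd(12, 10) = 2, not 7  ✘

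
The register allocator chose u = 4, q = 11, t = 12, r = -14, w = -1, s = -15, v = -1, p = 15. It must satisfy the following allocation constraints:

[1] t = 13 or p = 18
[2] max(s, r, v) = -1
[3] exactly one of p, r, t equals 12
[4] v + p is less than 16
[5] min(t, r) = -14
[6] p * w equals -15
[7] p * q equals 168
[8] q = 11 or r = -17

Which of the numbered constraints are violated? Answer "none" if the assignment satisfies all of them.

[1] t = 12 ≠ 13 and p = 15 ≠ 18; both disjuncts false  ✗
[2] max(-15, -14, -1) = -1  ✓
[3] p=15, r=-14, t=12; 1 of them equals 12  ✓
[4] v + p = -1 + 15 = 14; 14 < 16  ✓
[5] min(12, -14) = -14  ✓
[6] p * w = 15 * (-1) = -15  ✓
[7] p * q = 15 * 11 = 165, not 168  ✗
[8] q = 11 = 11 (first disjunct)  ✓

Constraints 1, 7 do not hold.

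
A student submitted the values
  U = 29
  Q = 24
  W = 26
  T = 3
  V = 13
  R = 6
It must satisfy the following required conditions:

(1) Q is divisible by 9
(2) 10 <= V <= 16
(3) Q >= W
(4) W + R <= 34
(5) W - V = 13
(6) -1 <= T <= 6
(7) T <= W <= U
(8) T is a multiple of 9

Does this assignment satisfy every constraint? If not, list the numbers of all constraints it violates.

No — constraints 1, 3, and 8 are not satisfied.

(1) 24 = 9*2 + 6, so 9 does not divide 24  FAIL
(2) V = 13 lies in [10, 16]  OK
(3) Q = 24, W = 26; 24 < 26 (want ≥)  FAIL
(4) W + R = 26 + 6 = 32; 32 ≤ 34  OK
(5) W - V = 26 - 13 = 13  OK
(6) T = 3 lies in [-1, 6]  OK
(7) values 3 <= 26 <= 29  OK
(8) 3 = 9*0 + 3, so 9 does not divide 3  FAIL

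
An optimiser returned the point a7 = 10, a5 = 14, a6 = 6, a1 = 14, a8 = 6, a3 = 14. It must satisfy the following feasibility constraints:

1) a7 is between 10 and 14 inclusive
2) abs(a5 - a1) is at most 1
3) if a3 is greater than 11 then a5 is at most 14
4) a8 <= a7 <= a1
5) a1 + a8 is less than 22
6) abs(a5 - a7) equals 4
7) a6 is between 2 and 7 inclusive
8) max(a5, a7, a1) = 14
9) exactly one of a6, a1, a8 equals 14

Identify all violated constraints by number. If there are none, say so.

1) a7 = 10 lies in [10, 14]  OK
2) abs(14 - 14) = 0; 0 ≤ 1  OK
3) a3 = 14 > 11, so we need a5 ≤ 14; a5 = 14 ≤ 14  OK
4) values 6 <= 10 <= 14  OK
5) a1 + a8 = 14 + 6 = 20; 20 < 22  OK
6) abs(14 - 10) = 4  OK
7) a6 = 6 lies in [2, 7]  OK
8) max(14, 10, 14) = 14  OK
9) a6=6, a1=14, a8=6; 1 of them equals 14  OK

The assignment satisfies every constraint.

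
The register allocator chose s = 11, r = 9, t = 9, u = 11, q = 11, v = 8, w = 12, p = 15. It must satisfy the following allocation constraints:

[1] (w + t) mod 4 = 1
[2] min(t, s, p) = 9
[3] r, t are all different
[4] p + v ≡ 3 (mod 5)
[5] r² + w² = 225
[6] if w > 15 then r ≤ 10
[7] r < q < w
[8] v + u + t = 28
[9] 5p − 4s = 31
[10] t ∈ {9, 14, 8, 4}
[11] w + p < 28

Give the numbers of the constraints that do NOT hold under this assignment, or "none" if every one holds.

No — constraint 3 is not satisfied.

[1] w + t = 21; 21 mod 4 = 1  OK
[2] min(9, 11, 15) = 9  OK
[3] r = t = 9, not all different  FAIL
[4] p + v = 23; 23 mod 5 = 3  OK
[5] r² + w² = 9² + 12² = 81 + 144 = 225  OK
[6] w = 12, not > 15; antecedent false, conditional vacuously true  OK
[7] values 9 < 11 < 12  OK
[8] v + u + t = 8 + 11 + 9 = 28  OK
[9] 5p − 4s = 5(15) − 4(11) = 31  OK
[10] t = 9 is in {9, 14, 8, 4}  OK
[11] w + p = 12 + 15 = 27; 27 < 28  OK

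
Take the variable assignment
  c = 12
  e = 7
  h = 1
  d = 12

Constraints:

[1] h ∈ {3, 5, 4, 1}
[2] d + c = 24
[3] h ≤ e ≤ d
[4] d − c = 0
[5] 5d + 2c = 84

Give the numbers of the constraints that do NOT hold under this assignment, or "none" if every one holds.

[1] h = 1 is in {3, 5, 4, 1} — OK.
[2] d + c = 12 + 12 = 24 — OK.
[3] values 1 ≤ 7 ≤ 12 — OK.
[4] d − c = 12 − 12 = 0 — OK.
[5] 5d + 2c = 5(12) + 2(12) = 84 — OK.

The assignment satisfies every constraint.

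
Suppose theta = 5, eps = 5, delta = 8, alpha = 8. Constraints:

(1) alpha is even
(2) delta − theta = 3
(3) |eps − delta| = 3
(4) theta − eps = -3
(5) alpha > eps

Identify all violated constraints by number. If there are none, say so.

No — constraint 4 is not satisfied.

(1) alpha = 8 is even — OK.
(2) delta − theta = 8 − 5 = 3 — OK.
(3) |5 − 8| = 3 — OK.
(4) theta − eps = 5 − 5 = 0, not -3 — violated.
(5) alpha = 8, eps = 5; 8 > 5 — OK.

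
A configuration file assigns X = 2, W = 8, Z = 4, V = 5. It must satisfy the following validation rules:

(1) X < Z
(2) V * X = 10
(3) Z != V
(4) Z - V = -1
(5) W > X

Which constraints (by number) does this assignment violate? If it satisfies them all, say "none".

Yes — all constraints hold.

(1) X = 2, Z = 4; 2 < 4  OK
(2) V * X = 5 * 2 = 10  OK
(3) Z = 4, V = 5; distinct  OK
(4) Z - V = 4 - 5 = -1  OK
(5) W = 8, X = 2; 8 > 2  OK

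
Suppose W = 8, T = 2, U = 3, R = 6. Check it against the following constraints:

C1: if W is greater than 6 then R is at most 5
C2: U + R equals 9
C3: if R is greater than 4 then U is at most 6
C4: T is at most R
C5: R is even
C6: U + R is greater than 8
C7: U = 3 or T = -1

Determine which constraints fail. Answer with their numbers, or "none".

C1: W = 8 > 6, so we need R ≤ 5; but R = 6 > 5 — violated.
C2: U + R = 3 + 6 = 9 — satisfied.
C3: R = 6 > 4, so we need U ≤ 6; U = 3 ≤ 6 — satisfied.
C4: T = 2, R = 6; 2 ≤ 6 — satisfied.
C5: R = 6 is even — satisfied.
C6: U + R = 3 + 6 = 9; 9 > 8 — satisfied.
C7: U = 3 = 3 (first disjunct) — satisfied.

Violated: 1.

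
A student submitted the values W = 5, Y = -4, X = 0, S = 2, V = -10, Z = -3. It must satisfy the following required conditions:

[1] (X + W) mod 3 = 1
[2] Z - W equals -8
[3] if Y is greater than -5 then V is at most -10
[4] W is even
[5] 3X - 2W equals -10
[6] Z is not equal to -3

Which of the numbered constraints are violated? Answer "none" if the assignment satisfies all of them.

[1] X + W = 5; 5 mod 3 = 2, not 1  ✘
[2] Z - W = -3 - 5 = -8  ✔
[3] Y = -4 > -5, so we need V ≤ -10; V = -10 ≤ -10  ✔
[4] W = 5 is odd  ✘
[5] 3X - 2W = 3(0) - 2(5) = -10  ✔
[6] Z = -3, but -3 is required to differ  ✘

Constraints 1, 4, 6 are violated.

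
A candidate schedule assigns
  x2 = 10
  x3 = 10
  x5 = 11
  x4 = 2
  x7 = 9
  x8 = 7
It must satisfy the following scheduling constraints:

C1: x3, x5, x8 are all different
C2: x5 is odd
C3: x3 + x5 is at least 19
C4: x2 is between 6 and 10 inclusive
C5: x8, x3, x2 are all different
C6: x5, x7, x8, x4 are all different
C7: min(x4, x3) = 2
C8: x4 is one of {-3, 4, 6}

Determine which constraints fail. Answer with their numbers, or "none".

The assignment fails constraints 5 and 8.

C1: values 10, 11, 7 are pairwise distinct  true
C2: x5 = 11 is odd  true
C3: x3 + x5 = 10 + 11 = 21; 21 ≥ 19  true
C4: x2 = 10 lies in [6, 10]  true
C5: x3 = x2 = 10, not all different  false
C6: values 11, 9, 7, 2 are pairwise distinct  true
C7: min(2, 10) = 2  true
C8: x4 = 2 is not in {-3, 4, 6}  false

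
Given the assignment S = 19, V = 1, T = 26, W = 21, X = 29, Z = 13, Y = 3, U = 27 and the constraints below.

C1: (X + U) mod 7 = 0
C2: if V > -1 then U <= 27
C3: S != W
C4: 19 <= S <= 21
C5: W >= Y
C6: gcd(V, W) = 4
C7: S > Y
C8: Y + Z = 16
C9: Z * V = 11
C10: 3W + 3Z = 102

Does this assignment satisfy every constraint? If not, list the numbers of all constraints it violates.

Constraints 6, 9 are violated.

C1: X + U = 56; 56 mod 7 = 0 — holds.
C2: V = 1 > -1, so we need U ≤ 27; U = 27 ≤ 27 — holds.
C3: S = 19, W = 21; distinct — holds.
C4: S = 19 lies in [19, 21] — holds.
C5: W = 21, Y = 3; 21 ≥ 3 — holds.
C6: gcd(1, 21) = 1, not 4 — does not hold.
C7: S = 19, Y = 3; 19 > 3 — holds.
C8: Y + Z = 3 + 13 = 16 — holds.
C9: Z * V = 13 * 1 = 13, not 11 — does not hold.
C10: 3W + 3Z = 3(21) + 3(13) = 102 — holds.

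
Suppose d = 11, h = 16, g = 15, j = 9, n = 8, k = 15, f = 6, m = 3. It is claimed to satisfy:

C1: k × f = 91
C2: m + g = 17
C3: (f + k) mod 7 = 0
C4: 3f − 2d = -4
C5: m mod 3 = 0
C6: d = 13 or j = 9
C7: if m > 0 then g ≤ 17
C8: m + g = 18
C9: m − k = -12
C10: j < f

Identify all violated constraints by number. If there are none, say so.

C1: k × f = 15 × 6 = 90, not 91 — violated.
C2: m + g = 3 + 15 = 18, not 17 — violated.
C3: f + k = 21; 21 mod 7 = 0 — OK.
C4: 3f − 2d = 3(6) − 2(11) = -4 — OK.
C5: 3 mod 3 = 0 — OK.
C6: d = 11 ≠ 13, but j = 9 = 9 (second disjunct) — OK.
C7: m = 3 > 0, so we need g ≤ 17; g = 15 ≤ 17 — OK.
C8: m + g = 3 + 15 = 18 — OK.
C9: m − k = 3 − 15 = -12 — OK.
C10: j = 9, f = 6; 9 ≥ 6 (want <) — violated.

Constraints 1, 2, and 10 do not hold.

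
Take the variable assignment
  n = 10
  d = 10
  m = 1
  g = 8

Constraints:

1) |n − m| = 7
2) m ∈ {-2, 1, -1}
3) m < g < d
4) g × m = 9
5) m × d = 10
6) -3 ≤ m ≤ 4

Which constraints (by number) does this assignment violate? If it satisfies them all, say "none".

No — constraints 1 and 4 are not satisfied.

1) |10 − 1| = 9, not 7  false
2) m = 1 is in {-2, 1, -1}  true
3) values 1 < 8 < 10  true
4) g × m = 8 × 1 = 8, not 9  false
5) m × d = 1 × 10 = 10  true
6) m = 1 lies in [-3, 4]  true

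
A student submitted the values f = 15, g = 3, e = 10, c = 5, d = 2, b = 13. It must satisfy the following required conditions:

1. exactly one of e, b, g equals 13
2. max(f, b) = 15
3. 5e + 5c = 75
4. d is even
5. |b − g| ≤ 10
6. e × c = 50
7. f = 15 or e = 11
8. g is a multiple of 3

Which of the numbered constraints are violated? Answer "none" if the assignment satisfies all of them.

1. e=10, b=13, g=3; 1 of them equals 13  ✔
2. max(15, 13) = 15  ✔
3. 5e + 5c = 5(10) + 5(5) = 75  ✔
4. d = 2 is even  ✔
5. |13 − 3| = 10; 10 ≤ 10  ✔
6. e × c = 10 × 5 = 50  ✔
7. f = 15 = 15 (first disjunct)  ✔
8. 3 / 3 = 1, so 3 divides 3  ✔

The assignment satisfies every constraint.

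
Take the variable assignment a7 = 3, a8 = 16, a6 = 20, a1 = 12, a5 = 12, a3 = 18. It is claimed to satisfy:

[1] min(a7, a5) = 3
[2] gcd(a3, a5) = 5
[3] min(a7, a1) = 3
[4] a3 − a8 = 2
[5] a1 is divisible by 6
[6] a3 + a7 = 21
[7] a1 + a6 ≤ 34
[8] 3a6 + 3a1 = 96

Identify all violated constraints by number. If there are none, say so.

No — constraint 2 is not satisfied.

[1] min(3, 12) = 3 — holds.
[2] gcd(18, 12) = 6, not 5 — fails.
[3] min(3, 12) = 3 — holds.
[4] a3 − a8 = 18 − 16 = 2 — holds.
[5] 12 / 6 = 2, so 6 divides 12 — holds.
[6] a3 + a7 = 18 + 3 = 21 — holds.
[7] a1 + a6 = 12 + 20 = 32; 32 ≤ 34 — holds.
[8] 3a6 + 3a1 = 3(20) + 3(12) = 96 — holds.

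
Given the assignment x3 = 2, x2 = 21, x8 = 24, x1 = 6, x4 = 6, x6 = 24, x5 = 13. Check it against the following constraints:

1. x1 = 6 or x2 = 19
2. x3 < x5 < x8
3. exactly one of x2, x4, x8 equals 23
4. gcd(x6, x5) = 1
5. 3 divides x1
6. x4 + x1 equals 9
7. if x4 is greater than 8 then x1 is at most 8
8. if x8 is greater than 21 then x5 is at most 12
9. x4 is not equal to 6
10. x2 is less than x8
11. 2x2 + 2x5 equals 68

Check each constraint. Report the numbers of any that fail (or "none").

Violated: 3, 6, 8, and 9.

1. x1 = 6 = 6 (first disjunct) — OK.
2. values 2 < 13 < 24 — OK.
3. x2=21, x4=6, x8=24; 0 of them equal 23, not exactly one — violated.
4. gcd(24, 13) = 1 — OK.
5. 6 / 3 = 2, so 3 divides 6 — OK.
6. x4 + x1 = 6 + 6 = 12, not 9 — violated.
7. x4 = 6, not > 8; antecedent false, conditional vacuously true — OK.
8. x8 = 24 > 21, so we need x5 ≤ 12; but x5 = 13 > 12 — violated.
9. x4 = 6, but 6 is required to differ — violated.
10. x2 = 21, x8 = 24; 21 < 24 — OK.
11. 2x2 + 2x5 = 2(21) + 2(13) = 68 — OK.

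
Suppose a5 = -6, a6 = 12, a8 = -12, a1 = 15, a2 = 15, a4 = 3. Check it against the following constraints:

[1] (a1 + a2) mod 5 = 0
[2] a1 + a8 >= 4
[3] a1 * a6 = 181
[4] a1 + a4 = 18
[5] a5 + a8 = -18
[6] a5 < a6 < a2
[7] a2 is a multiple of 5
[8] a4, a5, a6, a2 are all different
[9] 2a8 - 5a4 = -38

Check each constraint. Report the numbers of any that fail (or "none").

No — constraints 2, 3, 9 are not satisfied.

[1] a1 + a2 = 30; 30 mod 5 = 0  ✔
[2] a1 + a8 = 15 + (-12) = 3; 3 < 4, bound 4 not met  ✘
[3] a1 * a6 = 15 * 12 = 180, not 181  ✘
[4] a1 + a4 = 15 + 3 = 18  ✔
[5] a5 + a8 = -6 + (-12) = -18  ✔
[6] values -6 < 12 < 15  ✔
[7] 15 / 5 = 3, so 5 divides 15  ✔
[8] values 3, -6, 12, 15 are pairwise distinct  ✔
[9] 2a8 - 5a4 = 2(-12) - 5(3) = -39, not -38  ✘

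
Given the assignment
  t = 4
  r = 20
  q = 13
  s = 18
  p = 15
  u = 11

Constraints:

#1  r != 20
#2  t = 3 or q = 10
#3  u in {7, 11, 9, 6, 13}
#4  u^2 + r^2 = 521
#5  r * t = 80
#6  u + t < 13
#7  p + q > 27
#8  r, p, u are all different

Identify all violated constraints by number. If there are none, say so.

The assignment fails constraints 1, 2, 6.

#1 r = 20, but 20 is required to differ — fails.
#2 t = 4 ≠ 3 and q = 13 ≠ 10; both disjuncts false — fails.
#3 u = 11 is in {7, 11, 9, 6, 13} — holds.
#4 u^2 + r^2 = 11^2 + 20^2 = 121 + 400 = 521 — holds.
#5 r * t = 20 * 4 = 80 — holds.
#6 u + t = 11 + 4 = 15; 15 ≥ 13, bound 13 not met — fails.
#7 p + q = 15 + 13 = 28; 28 > 27 — holds.
#8 values 20, 15, 11 are pairwise distinct — holds.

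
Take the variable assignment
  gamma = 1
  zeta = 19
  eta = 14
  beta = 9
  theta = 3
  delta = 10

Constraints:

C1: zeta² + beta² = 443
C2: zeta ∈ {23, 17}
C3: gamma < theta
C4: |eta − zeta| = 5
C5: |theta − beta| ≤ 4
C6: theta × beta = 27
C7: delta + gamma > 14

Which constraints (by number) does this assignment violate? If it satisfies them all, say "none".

No — constraints 1, 2, 5, and 7 are not satisfied.

C1: zeta² + beta² = 19² + 9² = 361 + 81 = 442, not 443  no
C2: zeta = 19 is not in {23, 17}  no
C3: gamma = 1, theta = 3; 1 < 3  yes
C4: |14 − 19| = 5  yes
C5: |3 − 9| = 6; 6 > 4, exceeds bound 4  no
C6: theta × beta = 3 × 9 = 27  yes
C7: delta + gamma = 10 + 1 = 11; 11 ≤ 14, bound 14 not met  no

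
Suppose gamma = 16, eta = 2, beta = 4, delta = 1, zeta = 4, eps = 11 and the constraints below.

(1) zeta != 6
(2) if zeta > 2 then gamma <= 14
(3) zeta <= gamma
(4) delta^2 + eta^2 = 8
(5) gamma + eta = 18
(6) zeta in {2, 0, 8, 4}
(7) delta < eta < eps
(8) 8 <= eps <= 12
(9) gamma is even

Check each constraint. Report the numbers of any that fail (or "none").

Violated: 2, 4.

(1) zeta = 4, and 4 ≠ 6 — satisfied.
(2) zeta = 4 > 2, so we need gamma ≤ 14; but gamma = 16 > 14 — violated.
(3) zeta = 4, gamma = 16; 4 ≤ 16 — satisfied.
(4) delta^2 + eta^2 = 1^2 + 2^2 = 1 + 4 = 5, not 8 — violated.
(5) gamma + eta = 16 + 2 = 18 — satisfied.
(6) zeta = 4 is in {2, 0, 8, 4} — satisfied.
(7) values 1 < 2 < 11 — satisfied.
(8) eps = 11 lies in [8, 12] — satisfied.
(9) gamma = 16 is even — satisfied.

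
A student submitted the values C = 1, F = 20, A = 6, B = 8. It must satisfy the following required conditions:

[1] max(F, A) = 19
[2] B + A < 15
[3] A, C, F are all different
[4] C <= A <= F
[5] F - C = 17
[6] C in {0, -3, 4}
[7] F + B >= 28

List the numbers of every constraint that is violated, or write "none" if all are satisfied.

[1] max(20, 6) = 20, not 19 — violated.
[2] B + A = 8 + 6 = 14; 14 < 15 — OK.
[3] values 6, 1, 20 are pairwise distinct — OK.
[4] values 1 <= 6 <= 20 — OK.
[5] F - C = 20 - 1 = 19, not 17 — violated.
[6] C = 1 is not in {0, -3, 4} — violated.
[7] F + B = 20 + 8 = 28; 28 ≥ 28 — OK.

Violated: 1, 5, 6.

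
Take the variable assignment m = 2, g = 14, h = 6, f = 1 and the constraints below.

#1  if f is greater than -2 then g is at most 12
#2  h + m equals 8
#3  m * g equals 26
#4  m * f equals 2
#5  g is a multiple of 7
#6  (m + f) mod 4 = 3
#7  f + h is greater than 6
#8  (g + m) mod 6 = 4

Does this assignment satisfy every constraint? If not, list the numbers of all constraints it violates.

#1 f = 1 > -2, so we need g ≤ 12; but g = 14 > 12 — violated.
#2 h + m = 6 + 2 = 8 — satisfied.
#3 m * g = 2 * 14 = 28, not 26 — violated.
#4 m * f = 2 * 1 = 2 — satisfied.
#5 14 / 7 = 2, so 7 divides 14 — satisfied.
#6 m + f = 3; 3 mod 4 = 3 — satisfied.
#7 f + h = 1 + 6 = 7; 7 > 6 — satisfied.
#8 g + m = 16; 16 mod 6 = 4 — satisfied.

Constraints 1, 3 are violated.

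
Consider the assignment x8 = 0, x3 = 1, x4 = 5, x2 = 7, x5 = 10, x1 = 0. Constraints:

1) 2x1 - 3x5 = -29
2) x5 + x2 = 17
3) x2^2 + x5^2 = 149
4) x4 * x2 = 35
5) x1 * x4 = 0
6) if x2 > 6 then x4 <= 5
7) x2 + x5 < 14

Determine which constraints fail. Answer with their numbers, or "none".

1) 2x1 - 3x5 = 2(0) - 3(10) = -30, not -29 — violated.
2) x5 + x2 = 10 + 7 = 17 — OK.
3) x2^2 + x5^2 = 7^2 + 10^2 = 49 + 100 = 149 — OK.
4) x4 * x2 = 5 * 7 = 35 — OK.
5) x1 * x4 = 0 * 5 = 0 — OK.
6) x2 = 7 > 6, so we need x4 ≤ 5; x4 = 5 ≤ 5 — OK.
7) x2 + x5 = 7 + 10 = 17; 17 ≥ 14, bound 14 not met — violated.

Violated: 1, 7.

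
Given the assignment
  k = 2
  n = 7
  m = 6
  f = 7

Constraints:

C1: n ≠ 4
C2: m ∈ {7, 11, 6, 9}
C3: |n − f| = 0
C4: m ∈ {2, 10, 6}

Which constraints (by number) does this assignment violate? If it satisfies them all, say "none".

None — every constraint holds.

C1: n = 7, and 7 ≠ 4  ✓
C2: m = 6 is in {7, 11, 6, 9}  ✓
C3: |7 − 7| = 0  ✓
C4: m = 6 is in {2, 10, 6}  ✓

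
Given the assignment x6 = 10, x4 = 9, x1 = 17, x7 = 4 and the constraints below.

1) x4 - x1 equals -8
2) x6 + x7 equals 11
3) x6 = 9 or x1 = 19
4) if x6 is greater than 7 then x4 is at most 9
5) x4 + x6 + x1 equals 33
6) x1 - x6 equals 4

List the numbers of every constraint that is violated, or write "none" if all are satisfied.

Constraints 2, 3, 5, 6 are violated.

1) x4 - x1 = 9 - 17 = -8  true
2) x6 + x7 = 10 + 4 = 14, not 11  false
3) x6 = 10 ≠ 9 and x1 = 17 ≠ 19; both disjuncts false  false
4) x6 = 10 > 7, so we need x4 ≤ 9; x4 = 9 ≤ 9  true
5) x4 + x6 + x1 = 9 + 10 + 17 = 36, not 33  false
6) x1 - x6 = 17 - 10 = 7, not 4  false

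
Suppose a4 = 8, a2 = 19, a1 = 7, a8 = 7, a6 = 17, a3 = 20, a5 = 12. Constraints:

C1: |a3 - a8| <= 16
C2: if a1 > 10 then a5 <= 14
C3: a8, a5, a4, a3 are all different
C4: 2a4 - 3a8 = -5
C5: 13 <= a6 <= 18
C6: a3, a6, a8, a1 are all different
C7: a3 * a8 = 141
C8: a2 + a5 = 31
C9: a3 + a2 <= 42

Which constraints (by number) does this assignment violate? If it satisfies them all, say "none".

C1: |20 - 7| = 13; 13 ≤ 16  yes
C2: a1 = 7, not > 10; antecedent false, conditional vacuously true  yes
C3: values 7, 12, 8, 20 are pairwise distinct  yes
C4: 2a4 - 3a8 = 2(8) - 3(7) = -5  yes
C5: a6 = 17 lies in [13, 18]  yes
C6: a8 = a1 = 7, not all different  no
C7: a3 * a8 = 20 * 7 = 140, not 141  no
C8: a2 + a5 = 19 + 12 = 31  yes
C9: a3 + a2 = 20 + 19 = 39; 39 ≤ 42  yes

Violated: 6 and 7.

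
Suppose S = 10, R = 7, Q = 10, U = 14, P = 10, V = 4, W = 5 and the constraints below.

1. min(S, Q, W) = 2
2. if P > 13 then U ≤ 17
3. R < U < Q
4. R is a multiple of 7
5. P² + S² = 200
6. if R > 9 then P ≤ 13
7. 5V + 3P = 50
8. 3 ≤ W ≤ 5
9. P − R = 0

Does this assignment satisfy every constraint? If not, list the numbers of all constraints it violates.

1. min(10, 10, 5) = 5, not 2 — fails.
2. P = 10, not > 13; antecedent false, conditional vacuously true — holds.
3. values 7, 14, 10; U = 14 is not < Q = 10 — fails.
4. 7 / 7 = 1, so 7 divides 7 — holds.
5. P² + S² = 10² + 10² = 100 + 100 = 200 — holds.
6. R = 7, not > 9; antecedent false, conditional vacuously true — holds.
7. 5V + 3P = 5(4) + 3(10) = 50 — holds.
8. W = 5 lies in [3, 5] — holds.
9. P − R = 10 − 7 = 3, not 0 — fails.

Constraints 1, 3, and 9 do not hold.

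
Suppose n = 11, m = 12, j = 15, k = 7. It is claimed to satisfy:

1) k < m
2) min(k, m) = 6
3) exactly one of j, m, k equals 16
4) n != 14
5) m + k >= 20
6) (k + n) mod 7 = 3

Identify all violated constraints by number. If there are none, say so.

1) k = 7, m = 12; 7 < 12 — satisfied.
2) min(7, 12) = 7, not 6 — violated.
3) j=15, m=12, k=7; 0 of them equal 16, not exactly one — violated.
4) n = 11, and 11 ≠ 14 — satisfied.
5) m + k = 12 + 7 = 19; 19 < 20, bound 20 not met — violated.
6) k + n = 18; 18 mod 7 = 4, not 3 — violated.

The assignment fails constraints 2, 3, 5, and 6.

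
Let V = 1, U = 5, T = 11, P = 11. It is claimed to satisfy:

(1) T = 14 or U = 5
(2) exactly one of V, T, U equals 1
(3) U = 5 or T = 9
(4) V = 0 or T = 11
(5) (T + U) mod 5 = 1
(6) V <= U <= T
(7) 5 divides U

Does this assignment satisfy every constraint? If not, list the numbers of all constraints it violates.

(1) T = 11 ≠ 14, but U = 5 = 5 (second disjunct) — holds.
(2) V=1, T=11, U=5; 1 of them equals 1 — holds.
(3) U = 5 = 5 (first disjunct) — holds.
(4) V = 1 ≠ 0, but T = 11 = 11 (second disjunct) — holds.
(5) T + U = 16; 16 mod 5 = 1 — holds.
(6) values 1 <= 5 <= 11 — holds.
(7) 5 / 5 = 1, so 5 divides 5 — holds.

No violations.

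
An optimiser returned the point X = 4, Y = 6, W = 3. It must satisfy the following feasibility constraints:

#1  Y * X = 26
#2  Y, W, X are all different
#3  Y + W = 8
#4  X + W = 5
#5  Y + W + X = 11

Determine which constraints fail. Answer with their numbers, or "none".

#1 Y * X = 6 * 4 = 24, not 26 — violated.
#2 values 6, 3, 4 are pairwise distinct — OK.
#3 Y + W = 6 + 3 = 9, not 8 — violated.
#4 X + W = 4 + 3 = 7, not 5 — violated.
#5 Y + W + X = 6 + 3 + 4 = 13, not 11 — violated.

Constraints 1, 3, 4, and 5 are violated.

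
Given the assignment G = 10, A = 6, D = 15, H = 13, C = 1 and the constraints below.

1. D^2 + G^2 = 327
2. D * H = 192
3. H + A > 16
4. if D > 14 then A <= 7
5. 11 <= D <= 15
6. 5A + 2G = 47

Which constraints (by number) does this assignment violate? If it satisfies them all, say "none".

1. D^2 + G^2 = 15^2 + 10^2 = 225 + 100 = 325, not 327  no
2. D * H = 15 * 13 = 195, not 192  no
3. H + A = 13 + 6 = 19; 19 > 16  yes
4. D = 15 > 14, so we need A ≤ 7; A = 6 ≤ 7  yes
5. D = 15 lies in [11, 15]  yes
6. 5A + 2G = 5(6) + 2(10) = 50, not 47  no

The assignment fails constraints 1, 2, 6.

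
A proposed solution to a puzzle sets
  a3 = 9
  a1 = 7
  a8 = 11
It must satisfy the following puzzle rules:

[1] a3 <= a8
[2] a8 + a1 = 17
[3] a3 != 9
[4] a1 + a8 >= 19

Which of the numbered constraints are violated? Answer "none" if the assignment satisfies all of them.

[1] a3 = 9, a8 = 11; 9 ≤ 11  OK
[2] a8 + a1 = 11 + 7 = 18, not 17  FAIL
[3] a3 = 9, but 9 is required to differ  FAIL
[4] a1 + a8 = 7 + 11 = 18; 18 < 19, bound 19 not met  FAIL

Violated: 2, 3, and 4.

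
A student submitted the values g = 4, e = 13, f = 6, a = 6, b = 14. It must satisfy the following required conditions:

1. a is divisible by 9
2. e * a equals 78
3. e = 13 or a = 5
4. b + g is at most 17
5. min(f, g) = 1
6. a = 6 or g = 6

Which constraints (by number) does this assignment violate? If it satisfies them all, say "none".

Constraints 1, 4, and 5 do not hold.

1. 6 = 9*0 + 6, so 9 does not divide 6 — violated.
2. e * a = 13 * 6 = 78 — satisfied.
3. e = 13 = 13 (first disjunct) — satisfied.
4. b + g = 14 + 4 = 18; 18 > 17, bound 17 not met — violated.
5. min(6, 4) = 4, not 1 — violated.
6. a = 6 = 6 (first disjunct) — satisfied.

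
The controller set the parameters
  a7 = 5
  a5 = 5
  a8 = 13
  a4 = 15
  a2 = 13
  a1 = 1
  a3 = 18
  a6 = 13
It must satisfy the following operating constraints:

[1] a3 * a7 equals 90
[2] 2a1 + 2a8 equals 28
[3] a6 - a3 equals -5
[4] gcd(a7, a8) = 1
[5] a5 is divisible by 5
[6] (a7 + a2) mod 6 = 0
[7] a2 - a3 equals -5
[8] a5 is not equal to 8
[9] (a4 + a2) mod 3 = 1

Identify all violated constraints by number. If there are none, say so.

[1] a3 * a7 = 18 * 5 = 90  OK
[2] 2a1 + 2a8 = 2(1) + 2(13) = 28  OK
[3] a6 - a3 = 13 - 18 = -5  OK
[4] gcd(5, 13) = 1  OK
[5] 5 / 5 = 1, so 5 divides 5  OK
[6] a7 + a2 = 18; 18 mod 6 = 0  OK
[7] a2 - a3 = 13 - 18 = -5  OK
[8] a5 = 5, and 5 ≠ 8  OK
[9] a4 + a2 = 28; 28 mod 3 = 1  OK

All constraints are satisfied.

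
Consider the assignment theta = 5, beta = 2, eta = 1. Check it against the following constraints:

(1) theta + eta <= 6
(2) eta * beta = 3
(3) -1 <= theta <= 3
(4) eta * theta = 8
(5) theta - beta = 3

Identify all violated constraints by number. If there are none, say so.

Violated: 2, 3, and 4.

(1) theta + eta = 5 + 1 = 6; 6 ≤ 6  ✔
(2) eta * beta = 1 * 2 = 2, not 3  ✘
(3) theta = 5 is outside [-1, 3]  ✘
(4) eta * theta = 1 * 5 = 5, not 8  ✘
(5) theta - beta = 5 - 2 = 3  ✔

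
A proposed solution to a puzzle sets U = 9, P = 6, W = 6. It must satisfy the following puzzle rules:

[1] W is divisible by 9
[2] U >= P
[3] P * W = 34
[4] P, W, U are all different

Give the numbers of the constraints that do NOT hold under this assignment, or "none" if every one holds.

[1] 6 = 9*0 + 6, so 9 does not divide 6  fails
[2] U = 9, P = 6; 9 ≥ 6  holds
[3] P * W = 6 * 6 = 36, not 34  fails
[4] P = W = 6, not all different  fails

Violated: 1, 3, 4.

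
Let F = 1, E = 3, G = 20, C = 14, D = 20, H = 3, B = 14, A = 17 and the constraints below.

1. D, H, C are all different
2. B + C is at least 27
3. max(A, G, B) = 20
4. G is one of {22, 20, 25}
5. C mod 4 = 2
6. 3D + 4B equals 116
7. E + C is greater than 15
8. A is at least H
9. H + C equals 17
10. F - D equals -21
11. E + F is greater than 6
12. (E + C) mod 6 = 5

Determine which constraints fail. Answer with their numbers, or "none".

The assignment fails constraints 10, 11.

1. values 20, 3, 14 are pairwise distinct  yes
2. B + C = 14 + 14 = 28; 28 ≥ 27  yes
3. max(17, 20, 14) = 20  yes
4. G = 20 is in {22, 20, 25}  yes
5. 14 mod 4 = 2  yes
6. 3D + 4B = 3(20) + 4(14) = 116  yes
7. E + C = 3 + 14 = 17; 17 > 15  yes
8. A = 17, H = 3; 17 ≥ 3  yes
9. H + C = 3 + 14 = 17  yes
10. F - D = 1 - 20 = -19, not -21  no
11. E + F = 3 + 1 = 4; 4 ≤ 6, bound 6 not met  no
12. E + C = 17; 17 mod 6 = 5  yes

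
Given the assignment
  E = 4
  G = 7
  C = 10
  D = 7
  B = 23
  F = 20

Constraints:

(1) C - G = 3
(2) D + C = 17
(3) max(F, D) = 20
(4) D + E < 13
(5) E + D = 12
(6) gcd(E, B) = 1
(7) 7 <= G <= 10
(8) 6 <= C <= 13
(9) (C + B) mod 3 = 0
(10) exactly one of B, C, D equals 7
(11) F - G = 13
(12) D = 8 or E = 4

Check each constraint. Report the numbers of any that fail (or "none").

(1) C - G = 10 - 7 = 3 — holds.
(2) D + C = 7 + 10 = 17 — holds.
(3) max(20, 7) = 20 — holds.
(4) D + E = 7 + 4 = 11; 11 < 13 — holds.
(5) E + D = 4 + 7 = 11, not 12 — does not hold.
(6) gcd(4, 23) = 1 — holds.
(7) G = 7 lies in [7, 10] — holds.
(8) C = 10 lies in [6, 13] — holds.
(9) C + B = 33; 33 mod 3 = 0 — holds.
(10) B=23, C=10, D=7; 1 of them equals 7 — holds.
(11) F - G = 20 - 7 = 13 — holds.
(12) D = 7 ≠ 8, but E = 4 = 4 (second disjunct) — holds.

No — constraint 5 is not satisfied.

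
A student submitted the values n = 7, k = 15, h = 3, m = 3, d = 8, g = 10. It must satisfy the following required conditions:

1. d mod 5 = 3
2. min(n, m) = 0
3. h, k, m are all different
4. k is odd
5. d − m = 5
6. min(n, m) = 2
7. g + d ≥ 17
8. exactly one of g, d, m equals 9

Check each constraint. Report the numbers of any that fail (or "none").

1. 8 mod 5 = 3 — OK.
2. min(7, 3) = 3, not 0 — violated.
3. h = m = 3, not all different — violated.
4. k = 15 is odd — OK.
5. d − m = 8 − 3 = 5 — OK.
6. min(7, 3) = 3, not 2 — violated.
7. g + d = 10 + 8 = 18; 18 ≥ 17 — OK.
8. g=10, d=8, m=3; 0 of them equal 9, not exactly one — violated.

Constraints 2, 3, 6, 8 are violated.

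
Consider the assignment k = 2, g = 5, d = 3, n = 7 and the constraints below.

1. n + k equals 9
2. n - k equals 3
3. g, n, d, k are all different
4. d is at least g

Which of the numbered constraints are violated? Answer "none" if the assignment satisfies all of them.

Constraints 2, 4 are violated.

1. n + k = 7 + 2 = 9  OK
2. n - k = 7 - 2 = 5, not 3  FAIL
3. values 5, 7, 3, 2 are pairwise distinct  OK
4. d = 3, g = 5; 3 < 5 (want ≥)  FAIL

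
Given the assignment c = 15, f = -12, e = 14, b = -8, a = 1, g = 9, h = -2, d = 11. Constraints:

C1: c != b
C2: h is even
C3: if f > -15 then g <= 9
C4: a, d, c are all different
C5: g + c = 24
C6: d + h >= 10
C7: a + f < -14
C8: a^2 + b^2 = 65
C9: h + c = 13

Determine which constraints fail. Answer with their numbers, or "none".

The assignment fails constraints 6, 7.

C1: c = 15, b = -8; distinct  ✔
C2: h = -2 is even  ✔
C3: f = -12 > -15, so we need g ≤ 9; g = 9 ≤ 9  ✔
C4: values 1, 11, 15 are pairwise distinct  ✔
C5: g + c = 9 + 15 = 24  ✔
C6: d + h = 11 + (-2) = 9; 9 < 10, bound 10 not met  ✘
C7: a + f = 1 + (-12) = -11; -11 ≥ -14, bound -14 not met  ✘
C8: a^2 + b^2 = 1^2 + (-8)^2 = 1 + 64 = 65  ✔
C9: h + c = -2 + 15 = 13  ✔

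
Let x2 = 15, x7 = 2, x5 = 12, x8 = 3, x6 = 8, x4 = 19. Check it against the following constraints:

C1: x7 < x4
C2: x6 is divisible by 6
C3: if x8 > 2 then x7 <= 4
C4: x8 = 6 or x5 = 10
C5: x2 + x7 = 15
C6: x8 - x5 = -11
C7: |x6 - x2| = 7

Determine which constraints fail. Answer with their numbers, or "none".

C1: x7 = 2, x4 = 19; 2 < 19 — OK.
C2: 8 = 6*1 + 2, so 6 does not divide 8 — violated.
C3: x8 = 3 > 2, so we need x7 ≤ 4; x7 = 2 ≤ 4 — OK.
C4: x8 = 3 ≠ 6 and x5 = 12 ≠ 10; both disjuncts false — violated.
C5: x2 + x7 = 15 + 2 = 17, not 15 — violated.
C6: x8 - x5 = 3 - 12 = -9, not -11 — violated.
C7: |8 - 15| = 7 — OK.

Constraints 2, 4, 5, 6 are violated.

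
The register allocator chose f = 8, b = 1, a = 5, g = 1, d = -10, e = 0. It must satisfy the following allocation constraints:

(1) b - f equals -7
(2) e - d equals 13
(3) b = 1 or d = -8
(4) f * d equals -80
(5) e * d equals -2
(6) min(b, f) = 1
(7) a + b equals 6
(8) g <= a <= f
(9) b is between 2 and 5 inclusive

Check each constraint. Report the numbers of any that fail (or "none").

(1) b - f = 1 - 8 = -7  holds
(2) e - d = 0 - (-10) = 10, not 13  fails
(3) b = 1 = 1 (first disjunct)  holds
(4) f * d = 8 * (-10) = -80  holds
(5) e * d = 0 * (-10) = 0, not -2  fails
(6) min(1, 8) = 1  holds
(7) a + b = 5 + 1 = 6  holds
(8) values 1 <= 5 <= 8  holds
(9) b = 1 is outside [2, 5]  fails

Constraints 2, 5, 9 are violated.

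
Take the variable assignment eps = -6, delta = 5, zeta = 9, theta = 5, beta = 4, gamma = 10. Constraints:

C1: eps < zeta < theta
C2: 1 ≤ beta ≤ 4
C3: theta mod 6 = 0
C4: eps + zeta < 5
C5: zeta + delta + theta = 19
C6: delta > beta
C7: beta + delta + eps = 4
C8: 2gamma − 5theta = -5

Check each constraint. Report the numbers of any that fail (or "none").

C1: values -6, 9, 5; zeta = 9 is not < theta = 5  ✘
C2: beta = 4 lies in [1, 4]  ✔
C3: 5 mod 6 = 5, not 0  ✘
C4: eps + zeta = -6 + 9 = 3; 3 < 5  ✔
C5: zeta + delta + theta = 9 + 5 + 5 = 19  ✔
C6: delta = 5, beta = 4; 5 > 4  ✔
C7: beta + delta + eps = 4 + 5 + (-6) = 3, not 4  ✘
C8: 2gamma − 5theta = 2(10) − 5(5) = -5  ✔

No — constraints 1, 3, and 7 are not satisfied.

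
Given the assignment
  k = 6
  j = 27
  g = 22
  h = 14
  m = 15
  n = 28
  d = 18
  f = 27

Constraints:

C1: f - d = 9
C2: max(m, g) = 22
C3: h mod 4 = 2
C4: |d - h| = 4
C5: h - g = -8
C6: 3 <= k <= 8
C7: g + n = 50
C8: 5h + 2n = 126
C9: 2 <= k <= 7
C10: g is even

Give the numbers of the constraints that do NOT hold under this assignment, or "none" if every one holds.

C1: f - d = 27 - 18 = 9 — holds.
C2: max(15, 22) = 22 — holds.
C3: 14 mod 4 = 2 — holds.
C4: |18 - 14| = 4 — holds.
C5: h - g = 14 - 22 = -8 — holds.
C6: k = 6 lies in [3, 8] — holds.
C7: g + n = 22 + 28 = 50 — holds.
C8: 5h + 2n = 5(14) + 2(28) = 126 — holds.
C9: k = 6 lies in [2, 7] — holds.
C10: g = 22 is even — holds.

Yes — all constraints hold.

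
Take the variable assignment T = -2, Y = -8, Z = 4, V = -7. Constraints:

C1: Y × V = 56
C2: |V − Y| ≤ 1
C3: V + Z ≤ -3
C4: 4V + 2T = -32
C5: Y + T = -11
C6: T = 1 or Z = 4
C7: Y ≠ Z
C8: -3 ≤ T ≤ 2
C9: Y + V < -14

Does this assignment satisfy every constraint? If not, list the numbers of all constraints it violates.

C1: Y × V = -8 × (-7) = 56  holds
C2: |-7 − (-8)| = 1; 1 ≤ 1  holds
C3: V + Z = -7 + 4 = -3; -3 ≤ -3  holds
C4: 4V + 2T = 4(-7) + 2(-2) = -32  holds
C5: Y + T = -8 + (-2) = -10, not -11  fails
C6: T = -2 ≠ 1, but Z = 4 = 4 (second disjunct)  holds
C7: Y = -8, Z = 4; distinct  holds
C8: T = -2 lies in [-3, 2]  holds
C9: Y + V = -8 + (-7) = -15; -15 < -14  holds

Constraint 5 does not hold.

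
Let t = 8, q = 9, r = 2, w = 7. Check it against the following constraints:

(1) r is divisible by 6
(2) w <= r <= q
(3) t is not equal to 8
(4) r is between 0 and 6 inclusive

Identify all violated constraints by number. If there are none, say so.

(1) 2 = 6*0 + 2, so 6 does not divide 2  ✗
(2) values 7, 2, 9; w = 7 is not <= r = 2  ✗
(3) t = 8, but 8 is required to differ  ✗
(4) r = 2 lies in [0, 6]  ✓

Constraints 1, 2, 3 do not hold.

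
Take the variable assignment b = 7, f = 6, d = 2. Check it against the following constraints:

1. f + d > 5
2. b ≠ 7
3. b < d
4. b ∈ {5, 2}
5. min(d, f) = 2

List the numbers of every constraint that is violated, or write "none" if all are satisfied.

Violated: 2, 3, and 4.

1. f + d = 6 + 2 = 8; 8 > 5  OK
2. b = 7, but 7 is required to differ  FAIL
3. b = 7, d = 2; 7 ≥ 2 (want <)  FAIL
4. b = 7 is not in {5, 2}  FAIL
5. min(2, 6) = 2  OK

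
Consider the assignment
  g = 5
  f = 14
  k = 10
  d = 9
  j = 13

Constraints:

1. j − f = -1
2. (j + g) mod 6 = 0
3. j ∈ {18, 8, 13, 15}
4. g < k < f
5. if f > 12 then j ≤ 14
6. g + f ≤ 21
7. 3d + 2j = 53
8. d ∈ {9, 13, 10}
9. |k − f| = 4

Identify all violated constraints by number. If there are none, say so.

1. j − f = 13 − 14 = -1  holds
2. j + g = 18; 18 mod 6 = 0  holds
3. j = 13 is in {18, 8, 13, 15}  holds
4. values 5 < 10 < 14  holds
5. f = 14 > 12, so we need j ≤ 14; j = 13 ≤ 14  holds
6. g + f = 5 + 14 = 19; 19 ≤ 21  holds
7. 3d + 2j = 3(9) + 2(13) = 53  holds
8. d = 9 is in {9, 13, 10}  holds
9. |10 − 14| = 4  holds

The assignment satisfies every constraint.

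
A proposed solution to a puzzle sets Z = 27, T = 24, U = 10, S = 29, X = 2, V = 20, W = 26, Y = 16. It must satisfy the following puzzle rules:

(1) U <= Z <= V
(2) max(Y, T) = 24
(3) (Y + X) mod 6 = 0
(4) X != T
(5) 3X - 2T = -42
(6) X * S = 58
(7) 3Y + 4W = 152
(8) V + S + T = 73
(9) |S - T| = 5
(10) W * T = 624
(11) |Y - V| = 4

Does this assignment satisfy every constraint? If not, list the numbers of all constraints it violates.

Constraint 1 does not hold.

(1) values 10, 27, 20; Z = 27 is not <= V = 20 — does not hold.
(2) max(16, 24) = 24 — holds.
(3) Y + X = 18; 18 mod 6 = 0 — holds.
(4) X = 2, T = 24; distinct — holds.
(5) 3X - 2T = 3(2) - 2(24) = -42 — holds.
(6) X * S = 2 * 29 = 58 — holds.
(7) 3Y + 4W = 3(16) + 4(26) = 152 — holds.
(8) V + S + T = 20 + 29 + 24 = 73 — holds.
(9) |29 - 24| = 5 — holds.
(10) W * T = 26 * 24 = 624 — holds.
(11) |16 - 20| = 4 — holds.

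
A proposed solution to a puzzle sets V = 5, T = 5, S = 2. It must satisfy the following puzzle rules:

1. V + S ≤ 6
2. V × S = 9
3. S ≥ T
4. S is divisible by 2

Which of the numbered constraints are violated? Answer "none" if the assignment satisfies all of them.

1. V + S = 5 + 2 = 7; 7 > 6, bound 6 not met  FAIL
2. V × S = 5 × 2 = 10, not 9  FAIL
3. S = 2, T = 5; 2 < 5 (want ≥)  FAIL
4. 2 / 2 = 1, so 2 divides 2  OK

Violated: 1, 2, and 3.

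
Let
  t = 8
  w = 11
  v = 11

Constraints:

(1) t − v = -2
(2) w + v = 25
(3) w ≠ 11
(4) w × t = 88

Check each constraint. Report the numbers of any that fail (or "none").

Constraints 1, 2, and 3 do not hold.

(1) t − v = 8 − 11 = -3, not -2  false
(2) w + v = 11 + 11 = 22, not 25  false
(3) w = 11, but 11 is required to differ  false
(4) w × t = 11 × 8 = 88  true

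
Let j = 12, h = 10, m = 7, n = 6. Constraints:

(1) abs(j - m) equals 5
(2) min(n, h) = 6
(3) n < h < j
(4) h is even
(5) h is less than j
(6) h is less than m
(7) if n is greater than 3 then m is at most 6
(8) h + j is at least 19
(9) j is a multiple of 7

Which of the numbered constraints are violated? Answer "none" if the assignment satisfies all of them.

(1) abs(12 - 7) = 5 — OK.
(2) min(6, 10) = 6 — OK.
(3) values 6 < 10 < 12 — OK.
(4) h = 10 is even — OK.
(5) h = 10, j = 12; 10 < 12 — OK.
(6) h = 10, m = 7; 10 ≥ 7 (want <) — violated.
(7) n = 6 > 3, so we need m ≤ 6; but m = 7 > 6 — violated.
(8) h + j = 10 + 12 = 22; 22 ≥ 19 — OK.
(9) 12 = 7*1 + 5, so 7 does not divide 12 — violated.

Violated: 6, 7, and 9.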